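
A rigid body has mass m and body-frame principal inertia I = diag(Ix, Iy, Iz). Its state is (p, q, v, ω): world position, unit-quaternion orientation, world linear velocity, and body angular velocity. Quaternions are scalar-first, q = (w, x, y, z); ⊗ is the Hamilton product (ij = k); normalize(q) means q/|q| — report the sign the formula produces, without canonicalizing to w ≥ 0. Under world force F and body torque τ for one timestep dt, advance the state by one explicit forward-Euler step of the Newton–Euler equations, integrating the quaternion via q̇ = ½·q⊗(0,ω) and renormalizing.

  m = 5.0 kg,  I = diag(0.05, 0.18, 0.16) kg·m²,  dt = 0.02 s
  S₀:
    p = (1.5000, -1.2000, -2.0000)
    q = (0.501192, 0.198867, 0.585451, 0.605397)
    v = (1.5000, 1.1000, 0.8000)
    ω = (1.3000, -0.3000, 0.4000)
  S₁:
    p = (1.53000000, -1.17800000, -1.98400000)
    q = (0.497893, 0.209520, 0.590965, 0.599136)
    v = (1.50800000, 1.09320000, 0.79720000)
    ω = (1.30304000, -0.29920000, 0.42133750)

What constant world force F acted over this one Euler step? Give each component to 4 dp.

Δv = v₁−v₀ = (0.00800000, -0.00680000, -0.00280000)
F = m·Δv/dt = (2.0000, -1.7000, -0.7000)

F = (2.0000, -1.7000, -0.7000)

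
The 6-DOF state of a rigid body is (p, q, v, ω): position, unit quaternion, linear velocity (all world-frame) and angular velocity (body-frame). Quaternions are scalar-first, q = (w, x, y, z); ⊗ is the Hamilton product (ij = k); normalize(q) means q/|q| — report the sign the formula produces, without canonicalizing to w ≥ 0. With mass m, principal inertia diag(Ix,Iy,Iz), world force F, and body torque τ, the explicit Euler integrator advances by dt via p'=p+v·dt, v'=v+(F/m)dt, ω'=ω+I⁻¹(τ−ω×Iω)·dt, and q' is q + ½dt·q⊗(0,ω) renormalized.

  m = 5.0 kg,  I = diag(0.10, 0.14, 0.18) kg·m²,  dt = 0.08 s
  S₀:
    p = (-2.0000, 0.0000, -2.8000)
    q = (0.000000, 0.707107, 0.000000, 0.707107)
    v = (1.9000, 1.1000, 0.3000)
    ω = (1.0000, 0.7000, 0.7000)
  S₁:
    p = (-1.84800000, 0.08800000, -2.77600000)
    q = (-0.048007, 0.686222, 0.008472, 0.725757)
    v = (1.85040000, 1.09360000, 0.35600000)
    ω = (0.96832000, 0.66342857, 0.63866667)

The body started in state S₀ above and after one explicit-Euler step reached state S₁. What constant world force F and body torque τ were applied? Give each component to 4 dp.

rate change Δω = (-0.03168000, -0.03657143, -0.06133333)
ω₀×(Iω₀) = (0.0196, -0.0560, 0.0280)
applied torque τ = (-0.0200, -0.1200, -0.1100)
v₁ − v₀ = (-0.04960000, -0.00640000, 0.05600000)
applied force F = (-3.1000, -0.4000, 3.5000)

F = (-3.1000, -0.4000, 3.5000)
τ = (-0.0200, -0.1200, -0.1100)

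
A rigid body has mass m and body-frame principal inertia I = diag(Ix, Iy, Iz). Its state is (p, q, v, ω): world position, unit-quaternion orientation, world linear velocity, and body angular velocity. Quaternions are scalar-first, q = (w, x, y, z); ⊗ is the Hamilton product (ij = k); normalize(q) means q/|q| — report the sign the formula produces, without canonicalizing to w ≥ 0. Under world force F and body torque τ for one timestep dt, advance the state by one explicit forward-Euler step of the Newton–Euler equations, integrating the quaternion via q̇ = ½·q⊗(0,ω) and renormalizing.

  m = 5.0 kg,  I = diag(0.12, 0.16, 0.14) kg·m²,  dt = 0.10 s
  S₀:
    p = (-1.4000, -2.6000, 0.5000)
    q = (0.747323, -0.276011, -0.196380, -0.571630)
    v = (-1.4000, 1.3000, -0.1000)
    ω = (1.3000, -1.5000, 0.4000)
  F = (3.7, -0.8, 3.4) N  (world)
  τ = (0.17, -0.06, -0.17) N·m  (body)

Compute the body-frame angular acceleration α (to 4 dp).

α = (1.3167, -0.3100, -0.6571)

ω×(Iω) gyroscopic = (0.0120, -0.0104, -0.0780)
(τ − ω×Iω)/I = (1.3167, -0.3100, -0.6571)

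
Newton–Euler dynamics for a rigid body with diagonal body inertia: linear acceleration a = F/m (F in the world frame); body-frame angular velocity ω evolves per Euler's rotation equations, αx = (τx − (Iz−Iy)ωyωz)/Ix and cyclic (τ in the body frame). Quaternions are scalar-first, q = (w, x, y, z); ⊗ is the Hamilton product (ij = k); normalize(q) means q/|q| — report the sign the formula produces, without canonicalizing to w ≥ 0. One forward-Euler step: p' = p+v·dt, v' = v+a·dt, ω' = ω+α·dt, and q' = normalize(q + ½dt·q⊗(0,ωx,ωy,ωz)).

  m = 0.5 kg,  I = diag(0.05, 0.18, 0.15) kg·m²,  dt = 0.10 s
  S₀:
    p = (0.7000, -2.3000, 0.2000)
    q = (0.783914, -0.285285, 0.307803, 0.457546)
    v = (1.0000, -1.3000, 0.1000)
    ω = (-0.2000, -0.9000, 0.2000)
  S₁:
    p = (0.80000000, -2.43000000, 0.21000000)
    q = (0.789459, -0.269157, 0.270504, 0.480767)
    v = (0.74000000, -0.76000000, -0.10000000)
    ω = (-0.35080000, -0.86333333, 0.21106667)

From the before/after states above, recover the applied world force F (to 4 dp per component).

Δv = v₁−v₀ = (-0.26000000, 0.54000000, -0.20000000)
m·(v₁−v₀)/dt = (-1.3000, 2.7000, -1.0000)

F = (-1.3000, 2.7000, -1.0000)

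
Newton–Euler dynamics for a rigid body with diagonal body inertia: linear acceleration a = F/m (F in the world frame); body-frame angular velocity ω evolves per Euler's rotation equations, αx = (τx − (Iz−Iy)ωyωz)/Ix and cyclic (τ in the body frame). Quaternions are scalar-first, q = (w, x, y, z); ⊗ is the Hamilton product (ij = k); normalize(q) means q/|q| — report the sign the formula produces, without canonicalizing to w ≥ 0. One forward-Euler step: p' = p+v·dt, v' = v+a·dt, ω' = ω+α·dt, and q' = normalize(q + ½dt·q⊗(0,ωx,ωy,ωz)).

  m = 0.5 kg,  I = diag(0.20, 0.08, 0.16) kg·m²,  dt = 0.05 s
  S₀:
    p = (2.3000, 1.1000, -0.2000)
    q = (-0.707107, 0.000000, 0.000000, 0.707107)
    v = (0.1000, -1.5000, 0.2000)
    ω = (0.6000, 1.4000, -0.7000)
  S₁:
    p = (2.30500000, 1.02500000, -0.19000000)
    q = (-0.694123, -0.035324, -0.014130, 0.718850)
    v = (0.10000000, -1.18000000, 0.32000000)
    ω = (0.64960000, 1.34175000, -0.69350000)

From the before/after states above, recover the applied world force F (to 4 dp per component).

velocity change Δv = (0.00000000, 0.32000000, 0.12000000)
applied force F = (0.0000, 3.2000, 1.2000)

F = (0.0000, 3.2000, 1.2000)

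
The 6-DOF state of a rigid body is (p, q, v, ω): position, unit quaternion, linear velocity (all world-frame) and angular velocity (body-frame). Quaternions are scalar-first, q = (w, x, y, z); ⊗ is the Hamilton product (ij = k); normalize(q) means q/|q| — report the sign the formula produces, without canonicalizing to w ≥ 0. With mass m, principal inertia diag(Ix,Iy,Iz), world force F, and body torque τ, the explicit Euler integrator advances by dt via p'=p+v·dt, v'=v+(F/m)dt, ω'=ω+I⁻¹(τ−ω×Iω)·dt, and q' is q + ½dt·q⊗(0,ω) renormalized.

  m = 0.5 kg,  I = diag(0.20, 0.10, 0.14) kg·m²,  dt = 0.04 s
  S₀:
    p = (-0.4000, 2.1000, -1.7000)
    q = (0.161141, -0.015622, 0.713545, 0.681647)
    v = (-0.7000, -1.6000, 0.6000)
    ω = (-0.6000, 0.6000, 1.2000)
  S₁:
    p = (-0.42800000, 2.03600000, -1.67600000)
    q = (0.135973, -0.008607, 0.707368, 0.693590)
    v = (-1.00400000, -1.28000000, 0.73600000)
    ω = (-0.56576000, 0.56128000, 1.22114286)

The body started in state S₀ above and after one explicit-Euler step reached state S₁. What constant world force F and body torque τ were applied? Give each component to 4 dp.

velocity change Δv = (-0.30400000, 0.32000000, 0.13600000)
m·(v₁−v₀)/dt = (-3.8000, 4.0000, 1.7000)
ω₁ − ω₀ = (0.03424000, -0.03872000, 0.02114286)
gyro term ω₀×Iω₀ = (0.0288, -0.0432, 0.0360)
applied torque τ = (0.2000, -0.1400, 0.1100)

F = (-3.8000, 4.0000, 1.7000)
τ = (0.2000, -0.1400, 0.1100)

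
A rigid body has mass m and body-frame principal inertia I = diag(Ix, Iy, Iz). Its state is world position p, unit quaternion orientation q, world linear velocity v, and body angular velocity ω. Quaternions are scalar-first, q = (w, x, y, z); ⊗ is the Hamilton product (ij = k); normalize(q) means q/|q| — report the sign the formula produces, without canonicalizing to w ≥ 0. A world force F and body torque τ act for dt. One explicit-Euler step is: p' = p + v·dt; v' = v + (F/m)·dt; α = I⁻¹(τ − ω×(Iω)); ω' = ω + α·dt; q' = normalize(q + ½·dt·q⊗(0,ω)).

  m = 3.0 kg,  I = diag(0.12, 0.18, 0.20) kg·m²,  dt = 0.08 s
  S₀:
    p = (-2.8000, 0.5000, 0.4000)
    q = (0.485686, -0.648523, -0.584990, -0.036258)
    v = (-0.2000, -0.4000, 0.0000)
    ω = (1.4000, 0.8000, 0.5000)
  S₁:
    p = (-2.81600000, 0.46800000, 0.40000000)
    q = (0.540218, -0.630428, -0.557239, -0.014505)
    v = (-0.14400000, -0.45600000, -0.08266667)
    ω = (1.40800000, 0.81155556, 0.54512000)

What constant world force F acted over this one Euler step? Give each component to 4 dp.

v₁ − v₀ = (0.05600000, -0.05600000, -0.08266667)
m·(v₁−v₀)/dt = (2.1000, -2.1000, -3.1000)

F = (2.1000, -2.1000, -3.1000)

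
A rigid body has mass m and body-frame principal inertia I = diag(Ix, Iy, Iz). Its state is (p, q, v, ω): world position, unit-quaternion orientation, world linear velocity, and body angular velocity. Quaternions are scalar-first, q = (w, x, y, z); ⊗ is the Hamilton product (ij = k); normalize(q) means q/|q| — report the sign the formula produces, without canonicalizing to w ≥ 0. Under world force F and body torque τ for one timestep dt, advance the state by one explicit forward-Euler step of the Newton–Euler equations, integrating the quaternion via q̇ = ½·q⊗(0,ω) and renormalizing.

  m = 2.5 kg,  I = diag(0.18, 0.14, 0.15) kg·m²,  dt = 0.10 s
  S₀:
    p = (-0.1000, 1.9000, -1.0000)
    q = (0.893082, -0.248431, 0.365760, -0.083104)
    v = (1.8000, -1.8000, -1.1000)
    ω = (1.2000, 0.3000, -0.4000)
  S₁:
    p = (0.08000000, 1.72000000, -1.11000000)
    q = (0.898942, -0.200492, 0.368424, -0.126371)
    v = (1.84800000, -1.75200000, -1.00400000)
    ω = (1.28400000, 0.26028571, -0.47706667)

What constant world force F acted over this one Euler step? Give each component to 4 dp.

F = (1.2000, 1.2000, 2.4000)

velocity change Δv = (0.04800000, 0.04800000, 0.09600000)
m·(v₁−v₀)/dt = (1.2000, 1.2000, 2.4000)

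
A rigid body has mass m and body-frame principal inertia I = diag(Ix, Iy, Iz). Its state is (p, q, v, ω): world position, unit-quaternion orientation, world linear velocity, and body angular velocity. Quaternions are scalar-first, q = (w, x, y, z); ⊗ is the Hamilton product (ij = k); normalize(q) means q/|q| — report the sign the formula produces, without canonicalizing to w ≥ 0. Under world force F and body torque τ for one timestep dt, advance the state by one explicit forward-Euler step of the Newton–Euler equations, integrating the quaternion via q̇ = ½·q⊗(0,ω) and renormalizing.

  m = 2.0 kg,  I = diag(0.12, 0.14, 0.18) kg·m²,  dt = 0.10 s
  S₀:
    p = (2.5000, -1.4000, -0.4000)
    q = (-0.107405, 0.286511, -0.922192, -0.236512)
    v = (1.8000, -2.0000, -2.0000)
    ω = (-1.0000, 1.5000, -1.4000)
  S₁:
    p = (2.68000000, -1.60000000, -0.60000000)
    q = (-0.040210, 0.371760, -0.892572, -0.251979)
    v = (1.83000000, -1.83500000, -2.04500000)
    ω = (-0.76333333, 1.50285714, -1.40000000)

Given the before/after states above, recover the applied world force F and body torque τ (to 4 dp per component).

F = (0.6000, 3.3000, -0.9000)
τ = (0.2000, -0.0800, -0.0300)

ω₁ − ω₀ = (0.23666667, 0.00285714, 0.00000000)
ω₀×(Iω₀) = (-0.0840, -0.0840, -0.0300)
I·α + gyro = (0.2000, -0.0800, -0.0300)
v₁ − v₀ = (0.03000000, 0.16500000, -0.04500000)
F = m·Δv/dt = (0.6000, 3.3000, -0.9000)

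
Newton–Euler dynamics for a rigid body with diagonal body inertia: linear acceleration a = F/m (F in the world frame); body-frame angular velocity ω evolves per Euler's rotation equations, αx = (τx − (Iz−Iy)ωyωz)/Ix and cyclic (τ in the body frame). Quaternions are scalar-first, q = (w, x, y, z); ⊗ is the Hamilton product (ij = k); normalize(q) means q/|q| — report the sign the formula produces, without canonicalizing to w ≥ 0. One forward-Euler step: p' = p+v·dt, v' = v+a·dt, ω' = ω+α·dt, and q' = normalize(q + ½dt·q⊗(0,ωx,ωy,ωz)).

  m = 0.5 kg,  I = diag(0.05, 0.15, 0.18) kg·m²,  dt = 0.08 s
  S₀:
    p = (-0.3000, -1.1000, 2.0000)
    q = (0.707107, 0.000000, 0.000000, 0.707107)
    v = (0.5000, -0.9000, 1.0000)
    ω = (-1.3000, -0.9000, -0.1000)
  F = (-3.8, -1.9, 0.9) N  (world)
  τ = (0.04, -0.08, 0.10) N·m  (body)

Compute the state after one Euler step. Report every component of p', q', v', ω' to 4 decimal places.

p' = (-0.2600, -1.1720, 2.0800)
q' = (0.7085, -0.0113, -0.0621, 0.7029)
v' = (-0.1080, -1.2040, 1.1440)
ω' = (-1.2403, -0.9337, -0.1076)

p + v·dt = (-0.2600, -1.1720, 2.0800)
v + (F/m)dt = (-0.1080, -1.2040, 1.1440)
ω×(Iω) gyroscopic = (0.0027, -0.0169, 0.1170)
angular accel α = (0.7460, -0.4207, -0.0944)
ω + α·dt = (-1.2403, -0.9337, -0.1076)
Hamilton product q⊗(0,ω) = (0.0707107, -0.2828428, -1.5556354, -0.0707107)
q' = normalize(q + ½dt·q⊗(0,ω)) = (0.7085, -0.0113, -0.0621, 0.7029)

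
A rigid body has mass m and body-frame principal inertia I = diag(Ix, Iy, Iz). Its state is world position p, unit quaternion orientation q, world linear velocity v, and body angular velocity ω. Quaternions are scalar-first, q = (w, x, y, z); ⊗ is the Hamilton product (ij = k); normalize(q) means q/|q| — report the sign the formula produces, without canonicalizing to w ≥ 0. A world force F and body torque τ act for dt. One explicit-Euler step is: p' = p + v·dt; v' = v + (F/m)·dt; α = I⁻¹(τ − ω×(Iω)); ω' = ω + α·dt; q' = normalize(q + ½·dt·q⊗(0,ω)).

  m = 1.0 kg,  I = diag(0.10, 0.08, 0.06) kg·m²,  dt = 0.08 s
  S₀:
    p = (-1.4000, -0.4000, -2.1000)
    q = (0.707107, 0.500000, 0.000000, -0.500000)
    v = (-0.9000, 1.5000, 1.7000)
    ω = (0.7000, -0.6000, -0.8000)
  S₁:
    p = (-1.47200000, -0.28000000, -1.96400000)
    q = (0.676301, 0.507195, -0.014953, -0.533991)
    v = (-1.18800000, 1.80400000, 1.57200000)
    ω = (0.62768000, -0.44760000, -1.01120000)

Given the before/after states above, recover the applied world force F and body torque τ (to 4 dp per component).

F = (-3.6000, 3.8000, -1.6000)
τ = (-0.1000, 0.1300, -0.1500)

Δv = v₁−v₀ = (-0.28800000, 0.30400000, -0.12800000)
m·(v₁−v₀)/dt = (-3.6000, 3.8000, -1.6000)
rate change Δω = (-0.07232000, 0.15240000, -0.21120000)
applied torque τ = (-0.1000, 0.1300, -0.1500)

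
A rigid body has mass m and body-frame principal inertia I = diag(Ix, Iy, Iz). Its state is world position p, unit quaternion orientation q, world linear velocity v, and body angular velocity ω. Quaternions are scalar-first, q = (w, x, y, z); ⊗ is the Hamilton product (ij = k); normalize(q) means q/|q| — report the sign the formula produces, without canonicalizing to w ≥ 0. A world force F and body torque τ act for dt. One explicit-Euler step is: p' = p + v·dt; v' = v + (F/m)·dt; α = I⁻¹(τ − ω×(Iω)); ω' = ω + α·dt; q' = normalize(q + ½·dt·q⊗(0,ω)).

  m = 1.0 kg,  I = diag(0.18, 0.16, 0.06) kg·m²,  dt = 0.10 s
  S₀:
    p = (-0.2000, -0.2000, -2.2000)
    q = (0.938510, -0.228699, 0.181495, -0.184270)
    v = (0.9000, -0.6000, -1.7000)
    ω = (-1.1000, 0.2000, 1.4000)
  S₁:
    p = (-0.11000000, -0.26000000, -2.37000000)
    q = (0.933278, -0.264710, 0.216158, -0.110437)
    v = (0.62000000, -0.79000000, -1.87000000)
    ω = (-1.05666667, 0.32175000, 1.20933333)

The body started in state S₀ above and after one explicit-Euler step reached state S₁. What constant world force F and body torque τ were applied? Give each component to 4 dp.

F = (-2.8000, -1.9000, -1.7000)
τ = (0.0500, 0.0100, -0.1100)

velocity change Δv = (-0.28000000, -0.19000000, -0.17000000)
F = m·Δv/dt = (-2.8000, -1.9000, -1.7000)
Δω = ω₁−ω₀ = (0.04333333, 0.12175000, -0.19066667)
precession coupling = (-0.0280, -0.1848, 0.0044)
applied torque τ = (0.0500, 0.0100, -0.1100)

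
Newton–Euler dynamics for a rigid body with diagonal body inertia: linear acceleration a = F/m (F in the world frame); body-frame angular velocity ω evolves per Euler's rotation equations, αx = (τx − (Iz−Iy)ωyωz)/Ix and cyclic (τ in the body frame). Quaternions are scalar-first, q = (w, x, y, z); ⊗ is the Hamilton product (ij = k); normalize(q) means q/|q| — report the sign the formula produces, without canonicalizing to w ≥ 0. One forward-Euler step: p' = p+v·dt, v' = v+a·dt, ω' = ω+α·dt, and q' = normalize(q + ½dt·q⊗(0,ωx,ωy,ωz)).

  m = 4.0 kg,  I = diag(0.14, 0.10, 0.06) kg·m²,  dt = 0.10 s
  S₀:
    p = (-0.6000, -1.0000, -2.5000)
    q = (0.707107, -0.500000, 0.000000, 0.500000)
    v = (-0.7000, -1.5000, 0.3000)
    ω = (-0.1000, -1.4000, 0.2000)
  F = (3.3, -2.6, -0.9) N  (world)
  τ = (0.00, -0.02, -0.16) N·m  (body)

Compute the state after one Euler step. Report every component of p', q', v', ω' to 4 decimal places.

angular accel α = (-0.0800, -0.1840, -2.5733)
new body rate ω' = (-0.1080, -1.4184, -0.0573)
2q̇ = q⊗(0,ω) = (-0.1500000, 0.6292893, -0.9399498, 0.8414214)
q + ½dt·q⊗(0,ω), renormalized = (0.6979, -0.4674, -0.0469, 0.5407)
new position p' = (-0.6700, -1.1500, -2.4700)
v' = v + a·dt = (-0.6175, -1.5650, 0.2775)

p' = (-0.6700, -1.1500, -2.4700)
q' = (0.6979, -0.4674, -0.0469, 0.5407)
v' = (-0.6175, -1.5650, 0.2775)
ω' = (-0.1080, -1.4184, -0.0573)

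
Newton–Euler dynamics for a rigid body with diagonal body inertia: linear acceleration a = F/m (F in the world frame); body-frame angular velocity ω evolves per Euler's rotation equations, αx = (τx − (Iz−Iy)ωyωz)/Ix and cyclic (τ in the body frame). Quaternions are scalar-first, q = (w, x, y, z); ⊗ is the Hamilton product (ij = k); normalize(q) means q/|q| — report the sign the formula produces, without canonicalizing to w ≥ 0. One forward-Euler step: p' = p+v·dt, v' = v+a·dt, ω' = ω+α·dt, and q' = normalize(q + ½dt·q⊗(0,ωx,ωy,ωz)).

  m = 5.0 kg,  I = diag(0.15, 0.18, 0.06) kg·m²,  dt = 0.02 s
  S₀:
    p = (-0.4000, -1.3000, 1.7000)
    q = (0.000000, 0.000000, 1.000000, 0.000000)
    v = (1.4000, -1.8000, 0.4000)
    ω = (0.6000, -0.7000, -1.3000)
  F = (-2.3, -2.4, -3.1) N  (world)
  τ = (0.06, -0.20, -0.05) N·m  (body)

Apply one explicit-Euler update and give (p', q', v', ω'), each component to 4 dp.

linear accel F/m = (-0.4600, -0.4800, -0.6200)
p' = p + v·dt = (-0.3720, -1.3360, 1.7080)
v + (F/m)dt = (1.3908, -1.8096, 0.3876)
angular accel α = (1.1280, -0.7211, -0.6233)
new body rate ω' = (0.6226, -0.7144, -1.3125)
Hamilton product q⊗(0,ω) = (0.7000000, -1.3000000, 0.0000000, -0.6000000)
q' = normalize(q + ½dt·q⊗(0,ω)) = (0.0070, -0.0130, 0.9999, -0.0060)

p' = (-0.3720, -1.3360, 1.7080)
q' = (0.0070, -0.0130, 0.9999, -0.0060)
v' = (1.3908, -1.8096, 0.3876)
ω' = (0.6226, -0.7144, -1.3125)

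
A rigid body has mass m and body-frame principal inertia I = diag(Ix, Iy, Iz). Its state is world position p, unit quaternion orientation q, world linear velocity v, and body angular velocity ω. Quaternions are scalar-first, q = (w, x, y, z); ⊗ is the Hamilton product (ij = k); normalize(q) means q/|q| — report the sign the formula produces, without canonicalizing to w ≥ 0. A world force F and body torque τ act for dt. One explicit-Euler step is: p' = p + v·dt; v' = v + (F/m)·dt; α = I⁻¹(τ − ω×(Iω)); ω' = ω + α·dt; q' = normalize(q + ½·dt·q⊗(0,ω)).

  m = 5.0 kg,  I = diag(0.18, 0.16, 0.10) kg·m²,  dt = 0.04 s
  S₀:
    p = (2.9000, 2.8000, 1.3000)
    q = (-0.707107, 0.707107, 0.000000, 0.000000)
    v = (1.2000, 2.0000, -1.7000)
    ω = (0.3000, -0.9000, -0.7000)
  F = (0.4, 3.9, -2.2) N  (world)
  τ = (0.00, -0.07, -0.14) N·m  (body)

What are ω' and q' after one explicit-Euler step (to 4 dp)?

ω×(Iω) gyroscopic = (-0.0378, -0.0168, 0.0054)
(τ − ω×Iω)/I = (0.2100, -0.3325, -1.4540)
ω' = ω + α·dt = (0.3084, -0.9133, -0.7582)
q⊗(0,ω) = (-0.2121321, -0.2121321, 1.1313712, -0.1414214)
updated quaternion q' = (-0.7112, 0.7027, 0.0226, -0.0028)

ω' = (0.3084, -0.9133, -0.7582)
q' = (-0.7112, 0.7027, 0.0226, -0.0028)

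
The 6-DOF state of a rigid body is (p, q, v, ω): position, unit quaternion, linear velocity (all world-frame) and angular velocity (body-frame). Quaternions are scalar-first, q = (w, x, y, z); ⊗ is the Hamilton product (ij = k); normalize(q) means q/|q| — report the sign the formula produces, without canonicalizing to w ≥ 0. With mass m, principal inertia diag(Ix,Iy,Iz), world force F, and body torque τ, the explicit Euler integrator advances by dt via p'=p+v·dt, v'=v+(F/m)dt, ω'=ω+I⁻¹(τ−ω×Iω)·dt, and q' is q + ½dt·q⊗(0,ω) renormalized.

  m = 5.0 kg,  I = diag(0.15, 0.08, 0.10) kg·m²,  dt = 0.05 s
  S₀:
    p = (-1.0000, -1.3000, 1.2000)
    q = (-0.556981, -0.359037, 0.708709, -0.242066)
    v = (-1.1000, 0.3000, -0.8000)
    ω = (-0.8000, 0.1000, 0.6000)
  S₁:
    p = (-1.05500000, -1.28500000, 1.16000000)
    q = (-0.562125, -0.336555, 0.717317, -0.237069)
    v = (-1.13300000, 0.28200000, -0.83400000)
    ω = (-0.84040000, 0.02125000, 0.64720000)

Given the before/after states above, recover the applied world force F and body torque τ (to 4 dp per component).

velocity change Δv = (-0.03300000, -0.01800000, -0.03400000)
m·(v₁−v₀)/dt = (-3.3000, -1.8000, -3.4000)
rate change Δω = (-0.04040000, -0.07875000, 0.04720000)
τ = I·(Δω/dt) + ω₀×(Iω₀) = (-0.1200, -0.1500, 0.1000)

F = (-3.3000, -1.8000, -3.4000)
τ = (-0.1200, -0.1500, 0.1000)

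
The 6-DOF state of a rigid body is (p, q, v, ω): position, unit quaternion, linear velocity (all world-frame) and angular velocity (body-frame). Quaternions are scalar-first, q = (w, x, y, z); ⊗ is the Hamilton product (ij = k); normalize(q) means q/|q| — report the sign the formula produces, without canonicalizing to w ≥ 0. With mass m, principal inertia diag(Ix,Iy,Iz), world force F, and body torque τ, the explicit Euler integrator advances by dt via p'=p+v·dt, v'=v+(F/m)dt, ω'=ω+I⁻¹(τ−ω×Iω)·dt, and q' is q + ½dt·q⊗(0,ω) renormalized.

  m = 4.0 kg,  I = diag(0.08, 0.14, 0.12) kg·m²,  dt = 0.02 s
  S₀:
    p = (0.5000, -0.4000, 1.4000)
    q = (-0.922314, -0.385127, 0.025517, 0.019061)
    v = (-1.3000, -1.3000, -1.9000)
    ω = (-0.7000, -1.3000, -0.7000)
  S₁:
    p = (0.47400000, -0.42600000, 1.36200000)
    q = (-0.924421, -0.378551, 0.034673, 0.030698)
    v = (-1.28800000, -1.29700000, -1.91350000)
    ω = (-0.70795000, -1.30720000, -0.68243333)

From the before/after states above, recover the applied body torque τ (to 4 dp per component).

τ = (-0.0500, -0.0700, 0.1600)

Δω = ω₁−ω₀ = (-0.00795000, -0.00720000, 0.01756667)
I·α + gyro = (-0.0500, -0.0700, 0.1600)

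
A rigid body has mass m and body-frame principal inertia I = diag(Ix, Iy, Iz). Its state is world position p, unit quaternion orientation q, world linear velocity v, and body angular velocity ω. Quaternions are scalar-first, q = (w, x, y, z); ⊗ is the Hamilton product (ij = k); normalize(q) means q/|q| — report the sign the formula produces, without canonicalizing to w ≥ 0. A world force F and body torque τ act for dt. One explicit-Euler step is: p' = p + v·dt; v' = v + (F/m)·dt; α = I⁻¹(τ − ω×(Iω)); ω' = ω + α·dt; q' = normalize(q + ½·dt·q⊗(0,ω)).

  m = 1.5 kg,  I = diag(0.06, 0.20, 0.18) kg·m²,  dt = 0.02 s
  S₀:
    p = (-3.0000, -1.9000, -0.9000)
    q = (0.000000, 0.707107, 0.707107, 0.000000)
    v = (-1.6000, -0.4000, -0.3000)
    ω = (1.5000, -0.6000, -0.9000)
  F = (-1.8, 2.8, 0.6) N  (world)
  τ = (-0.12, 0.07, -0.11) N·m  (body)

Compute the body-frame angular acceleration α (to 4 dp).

ω×(Iω) gyroscopic = (-0.0108, 0.1620, -0.1260)
angular accel α = (-1.8200, -0.4600, 0.0889)

α = (-1.8200, -0.4600, 0.0889)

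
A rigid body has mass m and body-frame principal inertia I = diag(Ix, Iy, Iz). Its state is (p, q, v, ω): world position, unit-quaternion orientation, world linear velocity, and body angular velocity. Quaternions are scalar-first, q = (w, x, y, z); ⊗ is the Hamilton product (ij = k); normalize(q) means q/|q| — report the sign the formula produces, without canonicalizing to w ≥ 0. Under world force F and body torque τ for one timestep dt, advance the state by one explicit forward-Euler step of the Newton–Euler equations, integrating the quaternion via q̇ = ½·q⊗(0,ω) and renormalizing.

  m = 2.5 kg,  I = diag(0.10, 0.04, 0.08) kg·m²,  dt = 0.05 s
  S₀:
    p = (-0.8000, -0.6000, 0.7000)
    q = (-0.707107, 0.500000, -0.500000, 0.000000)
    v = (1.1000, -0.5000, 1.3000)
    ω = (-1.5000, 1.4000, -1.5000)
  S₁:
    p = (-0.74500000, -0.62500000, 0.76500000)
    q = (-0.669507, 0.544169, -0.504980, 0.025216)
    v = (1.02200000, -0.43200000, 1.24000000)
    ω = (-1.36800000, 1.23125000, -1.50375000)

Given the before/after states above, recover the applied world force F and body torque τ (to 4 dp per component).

ω₁ − ω₀ = (0.13200000, -0.16875000, -0.00375000)
τ = I·(Δω/dt) + ω₀×(Iω₀) = (0.1800, -0.0900, 0.1200)
v₁ − v₀ = (-0.07800000, 0.06800000, -0.06000000)
m·(v₁−v₀)/dt = (-3.9000, 3.4000, -3.0000)

F = (-3.9000, 3.4000, -3.0000)
τ = (0.1800, -0.0900, 0.1200)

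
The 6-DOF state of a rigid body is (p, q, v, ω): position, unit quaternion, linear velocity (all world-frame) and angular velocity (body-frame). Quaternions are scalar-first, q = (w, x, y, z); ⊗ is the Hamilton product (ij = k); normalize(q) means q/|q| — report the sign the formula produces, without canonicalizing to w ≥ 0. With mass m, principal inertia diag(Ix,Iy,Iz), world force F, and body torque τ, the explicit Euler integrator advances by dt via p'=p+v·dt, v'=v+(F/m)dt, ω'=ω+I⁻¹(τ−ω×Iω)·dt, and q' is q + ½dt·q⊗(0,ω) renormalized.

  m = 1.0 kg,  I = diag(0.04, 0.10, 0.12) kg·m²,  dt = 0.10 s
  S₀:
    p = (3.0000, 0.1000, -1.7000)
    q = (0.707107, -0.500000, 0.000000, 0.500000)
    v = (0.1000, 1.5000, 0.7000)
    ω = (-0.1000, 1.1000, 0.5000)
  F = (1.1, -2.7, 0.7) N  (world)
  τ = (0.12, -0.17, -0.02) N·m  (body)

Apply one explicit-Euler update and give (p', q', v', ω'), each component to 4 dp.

ω×(Iω) gyroscopic = (0.0110, 0.0040, -0.0066)
(τ − ω×Iω)/I = (2.7250, -1.7400, -0.1117)
ω' = ω + α·dt = (0.1725, 0.9260, 0.4888)
Hamilton product q⊗(0,ω) = (-0.3000000, -0.6207107, 0.9778177, -0.1964465)
q' = normalize(q + ½dt·q⊗(0,ω)) = (0.6908, -0.5301, 0.0488, 0.4893)
linear accel F/m = (1.1000, -2.7000, 0.7000)
new position p' = (3.0100, 0.2500, -1.6300)
v + (F/m)dt = (0.2100, 1.2300, 0.7700)

p' = (3.0100, 0.2500, -1.6300)
q' = (0.6908, -0.5301, 0.0488, 0.4893)
v' = (0.2100, 1.2300, 0.7700)
ω' = (0.1725, 0.9260, 0.4888)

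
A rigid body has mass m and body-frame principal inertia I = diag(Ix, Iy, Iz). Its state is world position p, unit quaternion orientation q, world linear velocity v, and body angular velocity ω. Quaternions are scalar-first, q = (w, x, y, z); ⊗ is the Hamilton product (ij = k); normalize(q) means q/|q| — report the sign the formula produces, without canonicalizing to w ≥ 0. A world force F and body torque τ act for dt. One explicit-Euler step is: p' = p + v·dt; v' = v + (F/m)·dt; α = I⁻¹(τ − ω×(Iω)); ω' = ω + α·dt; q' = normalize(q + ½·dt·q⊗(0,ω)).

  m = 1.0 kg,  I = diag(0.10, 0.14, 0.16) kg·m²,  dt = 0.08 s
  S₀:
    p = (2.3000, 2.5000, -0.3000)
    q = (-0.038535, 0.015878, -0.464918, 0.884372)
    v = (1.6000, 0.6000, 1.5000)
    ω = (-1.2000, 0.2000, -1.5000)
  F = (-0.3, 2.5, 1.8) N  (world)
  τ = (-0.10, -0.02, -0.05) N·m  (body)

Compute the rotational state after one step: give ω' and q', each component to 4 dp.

angular accel α = (-0.9400, 0.6286, -0.2525)
new body rate ω' = (-1.2752, 0.2503, -1.5202)
Hamilton product q⊗(0,ω) = (1.4385952, 0.5667446, -1.0451364, -0.4969235)
q + ½dt·q⊗(0,ω), renormalized = (0.0190, 0.0384, -0.5052, 0.8619)

ω' = (-1.2752, 0.2503, -1.5202)
q' = (0.0190, 0.0384, -0.5052, 0.8619)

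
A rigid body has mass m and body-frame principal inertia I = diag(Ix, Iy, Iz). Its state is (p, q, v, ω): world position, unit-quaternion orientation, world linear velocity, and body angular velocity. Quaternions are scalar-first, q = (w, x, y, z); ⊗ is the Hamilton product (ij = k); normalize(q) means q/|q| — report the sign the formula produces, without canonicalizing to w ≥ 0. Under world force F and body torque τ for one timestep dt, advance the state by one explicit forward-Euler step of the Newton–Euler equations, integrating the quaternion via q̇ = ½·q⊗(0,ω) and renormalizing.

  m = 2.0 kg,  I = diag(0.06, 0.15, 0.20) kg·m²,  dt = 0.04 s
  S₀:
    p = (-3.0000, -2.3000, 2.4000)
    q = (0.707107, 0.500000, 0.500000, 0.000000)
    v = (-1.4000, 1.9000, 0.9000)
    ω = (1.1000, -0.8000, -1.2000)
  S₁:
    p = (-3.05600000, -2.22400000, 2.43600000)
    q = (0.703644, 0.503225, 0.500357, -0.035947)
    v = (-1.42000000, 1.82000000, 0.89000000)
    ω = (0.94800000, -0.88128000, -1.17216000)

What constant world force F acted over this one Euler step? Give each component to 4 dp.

F = (-1.0000, -4.0000, -0.5000)

Δv = v₁−v₀ = (-0.02000000, -0.08000000, -0.01000000)
applied force F = (-1.0000, -4.0000, -0.5000)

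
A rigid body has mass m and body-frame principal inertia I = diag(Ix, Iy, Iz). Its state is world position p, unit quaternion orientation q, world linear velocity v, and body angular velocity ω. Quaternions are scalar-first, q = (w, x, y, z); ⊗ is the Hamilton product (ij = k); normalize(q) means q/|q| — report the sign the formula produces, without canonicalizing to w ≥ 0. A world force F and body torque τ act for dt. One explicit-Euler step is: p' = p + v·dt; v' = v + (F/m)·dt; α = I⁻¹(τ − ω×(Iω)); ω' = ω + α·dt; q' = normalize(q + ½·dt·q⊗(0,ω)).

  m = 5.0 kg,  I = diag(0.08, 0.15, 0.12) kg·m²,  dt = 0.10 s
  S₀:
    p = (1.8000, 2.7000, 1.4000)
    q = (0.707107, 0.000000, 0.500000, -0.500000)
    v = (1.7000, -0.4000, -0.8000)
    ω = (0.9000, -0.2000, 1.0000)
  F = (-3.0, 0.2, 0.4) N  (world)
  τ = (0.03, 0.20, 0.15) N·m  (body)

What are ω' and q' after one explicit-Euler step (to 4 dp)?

ω' = (0.9300, -0.0427, 1.1355)
q' = (0.7354, 0.0517, 0.4693, -0.4860)

angular accel α = (0.3000, 1.5733, 1.3550)
ω + α·dt = (0.9300, -0.0427, 1.1355)
Hamilton product q⊗(0,ω) = (0.6000000, 1.0363963, -0.5914214, 0.2571070)
q' = normalize(q + ½dt·q⊗(0,ω)) = (0.7354, 0.0517, 0.4693, -0.4860)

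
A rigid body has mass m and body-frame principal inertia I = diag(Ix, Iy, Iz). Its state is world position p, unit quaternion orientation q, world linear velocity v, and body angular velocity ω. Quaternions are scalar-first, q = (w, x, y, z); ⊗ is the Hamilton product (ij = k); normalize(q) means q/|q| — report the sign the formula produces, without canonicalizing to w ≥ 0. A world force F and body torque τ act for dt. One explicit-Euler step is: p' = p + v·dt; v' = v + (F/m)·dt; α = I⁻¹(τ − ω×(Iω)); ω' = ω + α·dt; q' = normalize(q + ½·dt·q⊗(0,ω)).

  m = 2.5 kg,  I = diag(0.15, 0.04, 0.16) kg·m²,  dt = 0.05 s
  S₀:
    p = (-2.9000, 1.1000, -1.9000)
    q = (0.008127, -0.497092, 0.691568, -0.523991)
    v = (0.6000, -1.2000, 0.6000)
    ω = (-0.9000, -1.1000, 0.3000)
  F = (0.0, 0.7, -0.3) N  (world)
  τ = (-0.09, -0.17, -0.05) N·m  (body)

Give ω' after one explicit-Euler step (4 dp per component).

ω' = (-0.9168, -1.3159, 0.3184)

α = I⁻¹(τ − ω×Iω) = (-0.3360, -4.3175, 0.3681)
ω' = ω + α·dt = (-0.9168, -1.3159, 0.3184)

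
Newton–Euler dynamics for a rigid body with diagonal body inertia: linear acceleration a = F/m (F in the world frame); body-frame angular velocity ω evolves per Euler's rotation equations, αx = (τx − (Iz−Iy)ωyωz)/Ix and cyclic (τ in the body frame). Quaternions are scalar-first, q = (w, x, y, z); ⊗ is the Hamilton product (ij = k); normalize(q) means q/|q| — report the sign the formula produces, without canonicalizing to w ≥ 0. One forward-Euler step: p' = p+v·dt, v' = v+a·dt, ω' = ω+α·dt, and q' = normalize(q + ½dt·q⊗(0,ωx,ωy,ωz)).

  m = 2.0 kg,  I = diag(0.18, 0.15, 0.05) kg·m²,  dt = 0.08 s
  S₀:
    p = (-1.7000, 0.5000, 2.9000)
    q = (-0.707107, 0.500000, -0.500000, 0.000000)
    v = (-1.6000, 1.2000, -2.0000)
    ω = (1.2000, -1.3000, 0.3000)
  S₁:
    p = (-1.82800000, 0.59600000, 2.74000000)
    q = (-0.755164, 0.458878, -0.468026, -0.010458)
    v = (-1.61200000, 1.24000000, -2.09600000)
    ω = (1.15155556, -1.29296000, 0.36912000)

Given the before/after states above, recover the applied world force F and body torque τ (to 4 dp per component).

F = (-0.3000, 1.0000, -2.4000)
τ = (-0.0700, 0.0600, 0.0900)

Δω = ω₁−ω₀ = (-0.04844444, 0.00704000, 0.06912000)
precession coupling = (0.0390, 0.0468, 0.0468)
I·α + gyro = (-0.0700, 0.0600, 0.0900)
v₁ − v₀ = (-0.01200000, 0.04000000, -0.09600000)
F = m·Δv/dt = (-0.3000, 1.0000, -2.4000)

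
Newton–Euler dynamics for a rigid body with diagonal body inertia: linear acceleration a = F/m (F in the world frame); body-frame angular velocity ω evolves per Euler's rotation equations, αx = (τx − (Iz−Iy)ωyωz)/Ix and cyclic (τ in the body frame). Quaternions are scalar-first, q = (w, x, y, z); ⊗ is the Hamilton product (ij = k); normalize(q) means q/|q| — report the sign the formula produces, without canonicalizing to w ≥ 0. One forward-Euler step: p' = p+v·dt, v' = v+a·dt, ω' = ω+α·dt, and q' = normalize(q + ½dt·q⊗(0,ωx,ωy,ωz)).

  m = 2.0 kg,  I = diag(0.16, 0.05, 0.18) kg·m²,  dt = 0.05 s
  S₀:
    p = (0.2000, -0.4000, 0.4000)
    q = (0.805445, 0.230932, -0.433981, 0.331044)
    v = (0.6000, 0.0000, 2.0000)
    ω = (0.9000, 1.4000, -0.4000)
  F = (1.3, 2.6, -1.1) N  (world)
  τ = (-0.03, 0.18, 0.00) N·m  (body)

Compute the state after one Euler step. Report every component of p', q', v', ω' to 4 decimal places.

linear accel F/m = (0.6500, 1.3000, -0.5500)
p' = p + v·dt = (0.2300, -0.4000, 0.5000)
new velocity v' = (0.6325, 0.0650, 1.9725)
ω×(Iω) gyroscopic = (-0.0728, 0.0072, -0.1386)
(τ − ω×Iω)/I = (0.2675, 3.4560, 0.7700)
new body rate ω' = (0.9134, 1.5728, -0.3615)
q⊗(0,ω) = (0.5321522, 0.4350313, 1.5179354, 0.3917097)
q' = normalize(q + ½dt·q⊗(0,ω)) = (0.8180, 0.2416, -0.3957, 0.3405)

p' = (0.2300, -0.4000, 0.5000)
q' = (0.8180, 0.2416, -0.3957, 0.3405)
v' = (0.6325, 0.0650, 1.9725)
ω' = (0.9134, 1.5728, -0.3615)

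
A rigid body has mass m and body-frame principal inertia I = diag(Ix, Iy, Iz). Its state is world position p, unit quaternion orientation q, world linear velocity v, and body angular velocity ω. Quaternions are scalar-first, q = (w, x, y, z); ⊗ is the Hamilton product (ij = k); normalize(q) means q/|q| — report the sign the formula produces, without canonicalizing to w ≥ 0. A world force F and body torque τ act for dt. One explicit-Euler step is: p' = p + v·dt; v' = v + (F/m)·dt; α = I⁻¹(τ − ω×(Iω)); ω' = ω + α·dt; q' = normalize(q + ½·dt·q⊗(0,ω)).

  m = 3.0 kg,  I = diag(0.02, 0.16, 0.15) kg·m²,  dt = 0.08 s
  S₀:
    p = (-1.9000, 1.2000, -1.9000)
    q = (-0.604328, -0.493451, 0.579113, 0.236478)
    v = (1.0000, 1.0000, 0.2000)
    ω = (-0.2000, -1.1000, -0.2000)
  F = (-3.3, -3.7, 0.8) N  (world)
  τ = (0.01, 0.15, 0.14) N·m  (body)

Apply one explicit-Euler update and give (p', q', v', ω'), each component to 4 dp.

p' = (-1.8200, 1.2800, -1.8840)
q' = (-0.5803, -0.4823, 0.5992, 0.2674)
v' = (0.9120, 0.9013, 0.2213)
ω' = (-0.1512, -1.0224, -0.1418)

linear accel F/m = (-1.1000, -1.2333, 0.2667)
p + v·dt = (-1.8200, 1.2800, -1.8840)
v + (F/m)dt = (0.9120, 0.9013, 0.2213)
ω×(Iω) gyroscopic = (-0.0022, -0.0052, 0.0308)
α = I⁻¹(τ − ω×Iω) = (0.6100, 0.9700, 0.7280)
ω' = ω + α·dt = (-0.1512, -1.0224, -0.1418)
q⊗(0,ω) = (0.5856297, 0.2651688, 0.5187750, 0.7794843)
q' = normalize(q + ½dt·q⊗(0,ω)) = (-0.5803, -0.4823, 0.5992, 0.2674)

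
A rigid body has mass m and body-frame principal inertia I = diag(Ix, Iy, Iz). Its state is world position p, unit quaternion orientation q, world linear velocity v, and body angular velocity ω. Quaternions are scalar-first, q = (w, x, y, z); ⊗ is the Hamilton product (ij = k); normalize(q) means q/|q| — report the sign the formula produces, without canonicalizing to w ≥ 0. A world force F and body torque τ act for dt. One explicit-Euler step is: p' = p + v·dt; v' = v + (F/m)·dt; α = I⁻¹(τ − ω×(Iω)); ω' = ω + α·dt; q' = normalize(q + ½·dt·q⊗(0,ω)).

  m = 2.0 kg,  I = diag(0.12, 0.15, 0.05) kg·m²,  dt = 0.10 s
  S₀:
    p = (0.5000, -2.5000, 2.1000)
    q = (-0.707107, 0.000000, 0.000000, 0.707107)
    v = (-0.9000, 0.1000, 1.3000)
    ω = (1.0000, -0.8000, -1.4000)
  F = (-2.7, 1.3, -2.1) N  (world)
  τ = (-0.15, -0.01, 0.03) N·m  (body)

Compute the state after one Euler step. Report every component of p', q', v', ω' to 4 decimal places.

p' = p + v·dt = (0.4100, -2.4900, 2.2300)
v' = v + a·dt = (-1.0350, 0.1650, 1.1950)
angular accel α = (-0.3167, 0.5867, 1.0800)
new body rate ω' = (0.9683, -0.7413, -1.2920)
Hamilton product q⊗(0,ω) = (0.9899498, -0.1414214, 1.2727926, 0.9899498)
q + ½dt·q⊗(0,ω), renormalized = (-0.6547, -0.0070, 0.0634, 0.7532)

p' = (0.4100, -2.4900, 2.2300)
q' = (-0.6547, -0.0070, 0.0634, 0.7532)
v' = (-1.0350, 0.1650, 1.1950)
ω' = (0.9683, -0.7413, -1.2920)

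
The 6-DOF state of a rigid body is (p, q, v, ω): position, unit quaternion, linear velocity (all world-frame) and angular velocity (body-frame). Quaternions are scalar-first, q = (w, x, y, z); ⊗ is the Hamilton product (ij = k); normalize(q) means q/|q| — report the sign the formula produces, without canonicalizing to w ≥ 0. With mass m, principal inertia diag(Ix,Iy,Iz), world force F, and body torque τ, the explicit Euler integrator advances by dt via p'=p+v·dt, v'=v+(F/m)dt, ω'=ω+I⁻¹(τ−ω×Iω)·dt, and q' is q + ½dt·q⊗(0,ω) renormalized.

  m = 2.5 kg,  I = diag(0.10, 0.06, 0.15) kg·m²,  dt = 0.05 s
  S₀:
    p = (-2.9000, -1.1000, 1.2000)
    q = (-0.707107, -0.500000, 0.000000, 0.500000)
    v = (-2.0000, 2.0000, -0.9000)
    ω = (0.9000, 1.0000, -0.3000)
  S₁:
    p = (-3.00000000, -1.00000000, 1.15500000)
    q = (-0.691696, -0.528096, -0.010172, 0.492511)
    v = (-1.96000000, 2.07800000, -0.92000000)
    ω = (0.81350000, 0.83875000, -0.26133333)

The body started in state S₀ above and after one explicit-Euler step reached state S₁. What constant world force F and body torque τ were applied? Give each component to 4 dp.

F = (2.0000, 3.9000, -1.0000)
τ = (-0.2000, -0.1800, 0.0800)

velocity change Δv = (0.04000000, 0.07800000, -0.02000000)
applied force F = (2.0000, 3.9000, -1.0000)
rate change Δω = (-0.08650000, -0.16125000, 0.03866667)
ω₀×(Iω₀) = (-0.0270, 0.0135, -0.0360)
I·α + gyro = (-0.2000, -0.1800, 0.0800)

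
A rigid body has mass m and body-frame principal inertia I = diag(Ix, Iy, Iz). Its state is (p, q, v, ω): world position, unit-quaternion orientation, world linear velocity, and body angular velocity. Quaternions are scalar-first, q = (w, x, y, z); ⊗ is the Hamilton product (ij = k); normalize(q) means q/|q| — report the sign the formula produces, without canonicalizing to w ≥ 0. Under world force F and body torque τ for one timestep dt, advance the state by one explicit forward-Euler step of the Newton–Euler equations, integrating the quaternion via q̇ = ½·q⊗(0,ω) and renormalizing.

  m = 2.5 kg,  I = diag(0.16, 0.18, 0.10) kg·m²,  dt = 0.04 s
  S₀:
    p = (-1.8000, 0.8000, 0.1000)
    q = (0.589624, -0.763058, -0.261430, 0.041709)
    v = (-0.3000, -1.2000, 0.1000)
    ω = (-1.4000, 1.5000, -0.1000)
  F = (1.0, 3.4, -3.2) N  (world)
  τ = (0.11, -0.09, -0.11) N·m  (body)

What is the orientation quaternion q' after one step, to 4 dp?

q' = (0.5757, -0.7796, -0.2462, 0.0103)

q⊗(0,ω) = (-0.6719653, -0.8618941, 0.7497376, -1.5695514)
q + ½dt·q⊗(0,ω), renormalized = (0.5757, -0.7796, -0.2462, 0.0103)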